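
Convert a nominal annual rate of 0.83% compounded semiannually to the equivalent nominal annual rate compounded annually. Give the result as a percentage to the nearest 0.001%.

EAR = (1 + 0.0083/2)^2 − 1 = 0.008317.
Compounded annually, the equivalent nominal rate is the EAR itself: 0.832%.

0.832%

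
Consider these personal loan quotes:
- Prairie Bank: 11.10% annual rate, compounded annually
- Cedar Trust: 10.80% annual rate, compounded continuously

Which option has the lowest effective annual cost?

Prairie Bank: compounded annually, EAR = 11.100%
Cedar Trust: e^0.1080 − 1 = 11.405%
The lowest effective annual rate is Prairie Bank at 11.100%.

Prairie Bank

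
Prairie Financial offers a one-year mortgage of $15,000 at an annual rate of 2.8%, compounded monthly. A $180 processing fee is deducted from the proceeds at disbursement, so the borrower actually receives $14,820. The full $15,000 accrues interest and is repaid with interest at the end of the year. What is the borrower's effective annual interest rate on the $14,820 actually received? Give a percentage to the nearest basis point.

Amount owed after one year: 15,000 × (1 + 0.028/12)^12 = 15,000 × 1.028362 = $15,425.43.
Effective rate on net proceeds: 15,425.43 / 14,820 − 1 = 0.040852 = 4.09%.

4.09%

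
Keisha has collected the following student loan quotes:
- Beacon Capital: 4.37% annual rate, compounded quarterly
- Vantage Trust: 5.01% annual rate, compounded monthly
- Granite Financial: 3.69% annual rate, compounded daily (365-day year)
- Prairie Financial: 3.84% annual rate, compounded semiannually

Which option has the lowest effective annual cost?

Beacon Capital: (1 + 0.0437/4)^4 − 1 = 4.442%
Vantage Trust: (1 + 0.0501/12)^12 − 1 = 5.127%
Granite Financial: (1 + 0.0369/365)^365 − 1 = 3.759%
Prairie Financial: (1 + 0.0384/2)^2 − 1 = 3.877%
The lowest effective annual rate is Granite Financial at 3.759%.

Granite Financial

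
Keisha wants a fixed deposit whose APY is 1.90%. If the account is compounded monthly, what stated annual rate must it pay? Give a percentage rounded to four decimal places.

1.8837%

(1 + r/12)^12 − 1 = 0.0190, so 1 + r/12 = 1.0190^(1/12).
r/12 = 0.001570, so r = 0.018837 = 1.8837%.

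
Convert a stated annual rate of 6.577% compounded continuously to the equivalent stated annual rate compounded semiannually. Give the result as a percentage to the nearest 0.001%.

6.686%

EAR under continuous compounding: e^0.06577 − 1 = 0.067981.
Solve (1 + r/2)^2 = 1.067981: r/2 = 1.067981^(1/2) − 1 = 0.033432, so r = 0.066863 = 6.686%.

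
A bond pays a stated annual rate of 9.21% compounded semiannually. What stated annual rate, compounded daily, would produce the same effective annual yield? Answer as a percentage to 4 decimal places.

EAR = (1 + 0.0921/2)^2 − 1 = 0.094221.
Solve (1 + r/365)^365 = 1.094221: r/365 = 1.094221^(1/365) − 1 = 0.000247, so r = 0.090053 = 9.0053%.

9.0053%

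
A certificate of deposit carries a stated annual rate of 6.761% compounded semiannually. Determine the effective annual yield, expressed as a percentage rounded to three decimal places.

EAR = (1 + 0.06761/2)^2 − 1.
= (1 + 0.033805)^2 − 1 = 1.068753 − 1 = 6.875%.

6.875%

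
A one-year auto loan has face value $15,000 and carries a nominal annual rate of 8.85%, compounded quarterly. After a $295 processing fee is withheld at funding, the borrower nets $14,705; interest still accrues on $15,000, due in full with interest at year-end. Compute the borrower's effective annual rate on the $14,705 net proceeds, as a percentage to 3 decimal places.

11.338%

Amount owed after one year: 15,000 × (1 + 0.0885/4)^4 = 15,000 × 1.091481 = $16,372.21.
Effective rate on net proceeds: 16,372.21 / 14,705 − 1 = 0.113377 = 11.338%.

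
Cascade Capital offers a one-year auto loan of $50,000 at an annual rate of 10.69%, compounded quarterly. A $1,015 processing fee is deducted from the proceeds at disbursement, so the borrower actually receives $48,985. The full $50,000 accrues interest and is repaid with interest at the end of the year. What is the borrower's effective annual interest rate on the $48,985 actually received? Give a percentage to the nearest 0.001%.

13.429%

Amount owed after one year: 50,000 × (1 + 0.1069/4)^4 = 50,000 × 1.111262 = $55,563.11.
Effective rate on net proceeds: 55,563.11 / 48,985 − 1 = 0.134288 = 13.429%.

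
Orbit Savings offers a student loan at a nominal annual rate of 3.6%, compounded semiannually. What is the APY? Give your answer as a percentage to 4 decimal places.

EAR = (1 + 0.036/2)^2 − 1.
= (1 + 0.018000)^2 − 1 = 1.036324 − 1 = 3.6324%.

3.6324%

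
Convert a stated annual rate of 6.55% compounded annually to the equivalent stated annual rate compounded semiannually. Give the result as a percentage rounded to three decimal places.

Compounded annually, EAR = nominal = 0.065500.
Solve (1 + r/2)^2 = 1.065500: r/2 = 1.065500^(1/2) − 1 = 0.032231, so r = 0.064461 = 6.446%.

6.446%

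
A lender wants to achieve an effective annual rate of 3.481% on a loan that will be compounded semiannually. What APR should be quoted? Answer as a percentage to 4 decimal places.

(1 + r/2)^2 − 1 = 0.03481, so 1 + r/2 = 1.03481^(1/2).
r/2 = 0.017256, so r = 0.034512 = 3.4512%.

3.4512%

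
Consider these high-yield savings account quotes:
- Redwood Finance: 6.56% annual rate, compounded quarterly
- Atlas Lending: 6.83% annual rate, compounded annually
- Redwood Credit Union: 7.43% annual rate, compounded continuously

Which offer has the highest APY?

Redwood Finance: (1 + 0.0656/4)^4 − 1 = 6.723%
Atlas Lending: compounded annually, EAR = 6.830%
Redwood Credit Union: e^0.0743 − 1 = 7.713%
The highest effective annual rate is Redwood Credit Union at 7.713%.

Redwood Credit Union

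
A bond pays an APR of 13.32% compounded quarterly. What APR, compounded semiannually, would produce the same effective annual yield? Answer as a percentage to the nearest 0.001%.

13.542%

EAR = (1 + 0.1332/4)^4 − 1 = 0.140002.
Solve (1 + r/2)^2 = 1.140002: r/2 = 1.140002^(1/2) − 1 = 0.067709, so r = 0.135418 = 13.542%.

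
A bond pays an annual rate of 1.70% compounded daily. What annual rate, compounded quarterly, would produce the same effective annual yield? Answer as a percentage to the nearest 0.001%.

1.704%

EAR = (1 + 0.0170/365)^365 − 1 = 0.017145.
Solve (1 + r/4)^4 = 1.017145: r/4 = 1.017145^(1/4) − 1 = 0.004259, so r = 0.017036 = 1.704%.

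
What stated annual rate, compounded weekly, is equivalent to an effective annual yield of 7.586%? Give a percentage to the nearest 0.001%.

7.317%

(1 + r/52)^52 − 1 = 0.07586, so 1 + r/52 = 1.07586^(1/52).
r/52 = 0.001407, so r = 0.073172 = 7.317%.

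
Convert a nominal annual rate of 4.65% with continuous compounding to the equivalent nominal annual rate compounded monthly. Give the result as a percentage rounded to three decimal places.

EAR under continuous compounding: e^0.0465 − 1 = 0.047598.
Solve (1 + r/12)^12 = 1.047598: r/12 = 1.047598^(1/12) − 1 = 0.003883, so r = 0.046590 = 4.659%.

4.659%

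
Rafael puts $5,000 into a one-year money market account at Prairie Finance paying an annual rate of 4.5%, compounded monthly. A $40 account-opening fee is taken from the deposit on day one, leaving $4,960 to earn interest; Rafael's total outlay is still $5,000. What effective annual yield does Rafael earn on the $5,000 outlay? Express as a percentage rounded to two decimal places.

Value after one year: 4,960 × (1 + 0.045/12)^12 = 4,960 × 1.045940 = $5,187.86.
Effective yield on the $5,000 outlay: 5,187.86 / 5,000 − 1 = 0.037572 = 3.76%.

3.76%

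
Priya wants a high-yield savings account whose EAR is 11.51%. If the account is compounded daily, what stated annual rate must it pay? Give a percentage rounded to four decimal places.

(1 + r/365)^365 − 1 = 0.1151, so 1 + r/365 = 1.1151^(1/365).
r/365 = 0.000299, so r = 0.108960 = 10.8960%.

10.8960%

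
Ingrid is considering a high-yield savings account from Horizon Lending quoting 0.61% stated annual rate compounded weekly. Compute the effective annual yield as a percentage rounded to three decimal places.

EAR = (1 + 0.0061/52)^52 − 1.
= (1 + 0.000117)^52 − 1 = 1.006118 − 1 = 0.612%.

0.612%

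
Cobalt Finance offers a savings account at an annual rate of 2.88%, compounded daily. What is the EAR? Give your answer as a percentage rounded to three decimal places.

2.922%

EAR = (1 + 0.0288/365)^365 − 1.
= 1.029218 − 1 = 2.922%.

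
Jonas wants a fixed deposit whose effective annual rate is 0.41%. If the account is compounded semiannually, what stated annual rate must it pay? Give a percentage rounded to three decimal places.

0.410%

(1 + r/2)^2 − 1 = 0.0041, so 1 + r/2 = 1.0041^(1/2).
r/2 = 0.002048, so r = 0.004096 = 0.410%.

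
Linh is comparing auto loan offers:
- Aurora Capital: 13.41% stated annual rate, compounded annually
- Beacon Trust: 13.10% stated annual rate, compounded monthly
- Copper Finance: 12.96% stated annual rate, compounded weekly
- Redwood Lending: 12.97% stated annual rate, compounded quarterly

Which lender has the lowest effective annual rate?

Aurora Capital: compounded annually, EAR = 13.410%
Beacon Trust: (1 + 0.1310/12)^12 − 1 = 13.916%
Copper Finance: (1 + 0.1296/52)^52 − 1 = 13.819%
Redwood Lending: (1 + 0.1297/4)^4 − 1 = 13.615%
The lowest effective annual rate is Aurora Capital at 13.410%.

Aurora Capital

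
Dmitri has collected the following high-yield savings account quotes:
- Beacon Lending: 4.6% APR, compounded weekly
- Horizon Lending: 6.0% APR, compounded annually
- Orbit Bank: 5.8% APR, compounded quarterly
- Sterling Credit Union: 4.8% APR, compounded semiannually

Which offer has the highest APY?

Horizon Lending

Beacon Lending: (1 + 0.046/52)^52 − 1 = 4.705%
Horizon Lending: compounded annually, EAR = 6.000%
Orbit Bank: (1 + 0.058/4)^4 − 1 = 5.927%
Sterling Credit Union: (1 + 0.048/2)^2 − 1 = 4.858%
The highest effective annual rate is Horizon Lending at 6.000%.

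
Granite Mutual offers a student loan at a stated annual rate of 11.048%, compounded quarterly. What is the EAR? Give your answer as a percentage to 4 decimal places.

11.5142%

EAR = (1 + 0.11048/4)^4 − 1.
= 1.115142 − 1 = 11.5142%.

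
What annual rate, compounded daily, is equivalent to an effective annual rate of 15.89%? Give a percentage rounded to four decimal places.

14.7501%

(1 + r/365)^365 − 1 = 0.1589, so 1 + r/365 = 1.1589^(1/365).
r/365 = 0.000404, so r = 0.147501 = 14.7501%.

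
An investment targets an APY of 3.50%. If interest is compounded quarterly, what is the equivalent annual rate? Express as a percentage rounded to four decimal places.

(1 + r/4)^4 − 1 = 0.0350, so 1 + r/4 = 1.0350^(1/4).
r/4 = 0.008637, so r = 0.034550 = 3.4550%.

3.4550%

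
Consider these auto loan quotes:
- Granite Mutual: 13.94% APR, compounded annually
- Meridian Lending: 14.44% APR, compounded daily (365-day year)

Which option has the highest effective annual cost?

Meridian Lending

Granite Mutual: compounded annually, EAR = 13.940%
Meridian Lending: (1 + 0.1444/365)^365 − 1 = 15.531%
The highest effective annual rate is Meridian Lending at 15.531%.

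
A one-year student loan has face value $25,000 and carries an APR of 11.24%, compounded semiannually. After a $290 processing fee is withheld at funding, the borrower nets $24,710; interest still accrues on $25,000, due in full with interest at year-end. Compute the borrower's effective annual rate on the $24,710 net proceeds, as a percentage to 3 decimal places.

12.865%

Amount owed after one year: 25,000 × (1 + 0.1124/2)^2 = 25,000 × 1.115558 = $27,888.96.
Effective rate on net proceeds: 27,888.96 / 24,710 − 1 = 0.128651 = 12.865%.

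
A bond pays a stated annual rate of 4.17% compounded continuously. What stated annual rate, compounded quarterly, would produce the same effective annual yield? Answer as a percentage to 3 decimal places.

4.192%

EAR under continuous compounding: e^0.0417 − 1 = 0.042582.
Solve (1 + r/4)^4 = 1.042582: r/4 = 1.042582^(1/4) − 1 = 0.010480, so r = 0.041918 = 4.192%.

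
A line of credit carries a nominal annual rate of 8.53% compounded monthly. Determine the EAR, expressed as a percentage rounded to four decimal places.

8.8715%

EAR = (1 + 0.0853/12)^12 − 1.
= (1 + 0.007108)^12 − 1 = 1.088715 − 1 = 8.8715%.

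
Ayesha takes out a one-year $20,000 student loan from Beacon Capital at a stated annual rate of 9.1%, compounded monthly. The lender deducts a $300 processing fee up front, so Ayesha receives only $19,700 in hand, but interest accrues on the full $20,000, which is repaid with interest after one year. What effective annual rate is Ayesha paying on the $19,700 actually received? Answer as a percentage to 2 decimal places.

11.16%

Amount owed after one year: 20,000 × (1 + 0.091/12)^12 = 20,000 × 1.094893 = $21,897.86.
Effective rate on net proceeds: 21,897.86 / 19,700 − 1 = 0.111567 = 11.16%.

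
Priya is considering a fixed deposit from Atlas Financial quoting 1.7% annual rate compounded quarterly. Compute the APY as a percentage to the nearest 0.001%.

1.711%

EAR = (1 + 0.017/4)^4 − 1.
= (1 + 0.004250)^4 − 1 = 1.017109 − 1 = 1.711%.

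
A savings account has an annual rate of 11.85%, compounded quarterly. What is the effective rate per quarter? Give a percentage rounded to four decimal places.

2.9625%

With a nominal annual rate compounded quarterly, the periodic rate is the nominal rate divided by 4.
i = 0.1185 / 4 = 0.0296250 = 2.9625%.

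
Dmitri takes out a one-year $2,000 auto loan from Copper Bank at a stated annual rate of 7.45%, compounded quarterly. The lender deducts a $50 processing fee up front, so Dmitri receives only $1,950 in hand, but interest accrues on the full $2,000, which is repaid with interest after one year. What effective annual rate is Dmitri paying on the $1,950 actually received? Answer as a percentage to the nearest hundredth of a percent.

Amount owed after one year: 2,000 × (1 + 0.0745/4)^4 = 2,000 × 1.076607 = $2,153.21.
Effective rate on net proceeds: 2,153.21 / 1,950 − 1 = 0.104213 = 10.42%.

10.42%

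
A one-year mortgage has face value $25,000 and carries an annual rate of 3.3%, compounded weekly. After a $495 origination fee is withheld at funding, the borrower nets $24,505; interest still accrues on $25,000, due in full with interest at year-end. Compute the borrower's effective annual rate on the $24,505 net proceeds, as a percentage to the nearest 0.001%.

Amount owed after one year: 25,000 × (1 + 0.033/52)^52 = 25,000 × 1.033540 = $25,838.49.
Effective rate on net proceeds: 25,838.49 / 24,505 − 1 = 0.054417 = 5.442%.

5.442%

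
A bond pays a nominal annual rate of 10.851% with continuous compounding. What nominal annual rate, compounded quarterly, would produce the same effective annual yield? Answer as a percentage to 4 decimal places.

10.9995%

EAR under continuous compounding: e^0.10851 − 1 = 0.114616.
Solve (1 + r/4)^4 = 1.114616: r/4 = 1.114616^(1/4) − 1 = 0.027499, so r = 0.109995 = 10.9995%.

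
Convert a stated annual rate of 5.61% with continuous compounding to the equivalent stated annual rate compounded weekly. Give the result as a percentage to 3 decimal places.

EAR under continuous compounding: e^0.0561 − 1 = 0.057703.
Solve (1 + r/52)^52 = 1.057703: r/52 = 1.057703^(1/52) − 1 = 0.001079, so r = 0.056130 = 5.613%.

5.613%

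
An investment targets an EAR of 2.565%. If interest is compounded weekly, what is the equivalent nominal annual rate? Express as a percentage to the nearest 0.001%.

(1 + r/52)^52 − 1 = 0.02565, so 1 + r/52 = 1.02565^(1/52).
r/52 = 0.000487, so r = 0.025333 = 2.533%.

2.533%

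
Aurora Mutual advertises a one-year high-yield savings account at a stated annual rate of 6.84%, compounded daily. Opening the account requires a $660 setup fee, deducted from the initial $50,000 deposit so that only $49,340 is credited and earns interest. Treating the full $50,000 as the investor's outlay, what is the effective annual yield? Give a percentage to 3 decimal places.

Value after one year: 49,340 × (1 + 0.0684/365)^365 = 49,340 × 1.070787 = $52,832.61.
Effective yield on the $50,000 outlay: 52,832.61 / 50,000 − 1 = 0.056652 = 5.665%.

5.665%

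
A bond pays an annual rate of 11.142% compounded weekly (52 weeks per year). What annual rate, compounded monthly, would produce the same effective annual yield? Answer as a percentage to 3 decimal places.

11.182%

EAR = (1 + 0.11142/52)^52 − 1 = 0.117731.
Solve (1 + r/12)^12 = 1.117731: r/12 = 1.117731^(1/12) − 1 = 0.009318, so r = 0.111819 = 11.182%.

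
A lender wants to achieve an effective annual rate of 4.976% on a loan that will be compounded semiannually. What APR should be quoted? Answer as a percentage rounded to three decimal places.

4.916%

(1 + r/2)^2 − 1 = 0.04976, so 1 + r/2 = 1.04976^(1/2).
r/2 = 0.024578, so r = 0.049156 = 4.916%.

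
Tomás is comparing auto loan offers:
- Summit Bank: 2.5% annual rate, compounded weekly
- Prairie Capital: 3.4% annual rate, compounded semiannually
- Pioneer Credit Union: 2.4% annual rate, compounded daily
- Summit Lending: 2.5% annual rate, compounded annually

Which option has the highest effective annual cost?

Prairie Capital

Summit Bank: (1 + 0.025/52)^52 − 1 = 2.531%
Prairie Capital: (1 + 0.034/2)^2 − 1 = 3.429%
Pioneer Credit Union: (1 + 0.024/365)^365 − 1 = 2.429%
Summit Lending: compounded annually, EAR = 2.500%
The highest effective annual rate is Prairie Capital at 3.429%.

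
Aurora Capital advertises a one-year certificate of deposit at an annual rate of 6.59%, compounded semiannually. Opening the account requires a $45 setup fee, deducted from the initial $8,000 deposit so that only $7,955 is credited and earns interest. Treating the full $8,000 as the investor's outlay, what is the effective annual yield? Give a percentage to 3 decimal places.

Value after one year: 7,955 × (1 + 0.0659/2)^2 = 7,955 × 1.066986 = $8,487.87.
Effective yield on the $8,000 outlay: 8,487.87 / 8,000 − 1 = 0.060984 = 6.098%.

6.098%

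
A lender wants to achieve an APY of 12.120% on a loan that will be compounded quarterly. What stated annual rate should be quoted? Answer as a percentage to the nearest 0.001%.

11.605%

(1 + r/4)^4 − 1 = 0.12120, so 1 + r/4 = 1.12120^(1/4).
r/4 = 0.029013, so r = 0.116051 = 11.605%.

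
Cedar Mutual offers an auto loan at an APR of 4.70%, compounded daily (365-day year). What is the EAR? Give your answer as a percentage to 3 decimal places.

4.812%

EAR = (1 + 0.0470/365)^365 − 1.
= 1.048119 − 1 = 4.812%.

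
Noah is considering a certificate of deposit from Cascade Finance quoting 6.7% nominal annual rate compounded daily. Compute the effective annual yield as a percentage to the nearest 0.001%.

6.929%

EAR = (1 + 0.067/365)^365 − 1.
= 1.069289 − 1 = 6.929%.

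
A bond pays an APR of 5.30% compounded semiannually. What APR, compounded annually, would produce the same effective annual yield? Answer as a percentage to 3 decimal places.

5.370%

EAR = (1 + 0.0530/2)^2 − 1 = 0.053702.
Compounded annually, the equivalent nominal rate is the EAR itself: 5.370%.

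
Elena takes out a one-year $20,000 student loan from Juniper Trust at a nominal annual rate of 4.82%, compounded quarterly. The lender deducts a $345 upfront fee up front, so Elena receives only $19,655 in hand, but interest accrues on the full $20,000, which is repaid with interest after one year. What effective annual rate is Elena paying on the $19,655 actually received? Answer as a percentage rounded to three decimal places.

6.749%

Amount owed after one year: 20,000 × (1 + 0.0482/4)^4 = 20,000 × 1.049078 = $20,981.56.
Effective rate on net proceeds: 20,981.56 / 19,655 − 1 = 0.067492 = 6.749%.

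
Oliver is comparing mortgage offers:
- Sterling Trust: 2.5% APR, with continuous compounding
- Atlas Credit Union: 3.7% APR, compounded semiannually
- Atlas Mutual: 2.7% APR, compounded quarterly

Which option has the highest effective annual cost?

Sterling Trust: e^0.025 − 1 = 2.532%
Atlas Credit Union: (1 + 0.037/2)^2 − 1 = 3.734%
Atlas Mutual: (1 + 0.027/4)^4 − 1 = 2.727%
The highest effective annual rate is Atlas Credit Union at 3.734%.

Atlas Credit Union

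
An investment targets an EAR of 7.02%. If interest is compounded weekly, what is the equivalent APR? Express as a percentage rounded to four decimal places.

6.7890%

(1 + r/52)^52 − 1 = 0.0702, so 1 + r/52 = 1.0702^(1/52).
r/52 = 0.001306, so r = 0.067890 = 6.7890%.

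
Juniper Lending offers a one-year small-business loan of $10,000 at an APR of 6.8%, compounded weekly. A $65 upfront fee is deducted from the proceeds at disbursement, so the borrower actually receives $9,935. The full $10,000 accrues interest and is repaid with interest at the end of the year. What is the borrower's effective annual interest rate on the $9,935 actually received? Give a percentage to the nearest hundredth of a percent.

Amount owed after one year: 10,000 × (1 + 0.068/52)^52 = 10,000 × 1.070318 = $10,703.18.
Effective rate on net proceeds: 10,703.18 / 9,935 − 1 = 0.077320 = 7.73%.

7.73%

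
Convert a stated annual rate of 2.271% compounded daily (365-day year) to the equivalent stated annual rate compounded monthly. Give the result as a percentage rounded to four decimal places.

2.2731%

EAR = (1 + 0.02271/365)^365 − 1 = 0.022969.
Solve (1 + r/12)^12 = 1.022969: r/12 = 1.022969^(1/12) − 1 = 0.001894, so r = 0.022731 = 2.2731%.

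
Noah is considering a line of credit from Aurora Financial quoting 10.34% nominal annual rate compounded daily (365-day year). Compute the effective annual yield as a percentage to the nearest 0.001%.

10.892%

EAR = (1 + 0.1034/365)^365 − 1.
= 1.108919 − 1 = 10.892%.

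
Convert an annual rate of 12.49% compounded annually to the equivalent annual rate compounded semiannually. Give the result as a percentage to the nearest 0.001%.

Compounded annually, EAR = nominal = 0.124900.
Solve (1 + r/2)^2 = 1.124900: r/2 = 1.124900^(1/2) − 1 = 0.060613, so r = 0.121226 = 12.123%.

12.123%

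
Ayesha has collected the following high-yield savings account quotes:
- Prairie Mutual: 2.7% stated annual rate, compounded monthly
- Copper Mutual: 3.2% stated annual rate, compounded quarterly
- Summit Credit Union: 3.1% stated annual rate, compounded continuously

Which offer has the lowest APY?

Prairie Mutual

Prairie Mutual: (1 + 0.027/12)^12 − 1 = 2.734%
Copper Mutual: (1 + 0.032/4)^4 − 1 = 3.239%
Summit Credit Union: e^0.031 − 1 = 3.149%
The lowest effective annual rate is Prairie Mutual at 2.734%.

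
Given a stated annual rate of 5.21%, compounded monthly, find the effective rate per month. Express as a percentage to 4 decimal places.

With a nominal annual rate compounded monthly, the periodic rate is the nominal rate divided by 12.
i = 0.0521 / 12 = 0.0043417 = 0.4342%.

0.4342%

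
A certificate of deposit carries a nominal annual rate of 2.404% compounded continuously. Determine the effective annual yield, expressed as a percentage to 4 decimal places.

With continuous compounding, EAR = e^0.02404 − 1.
e^0.02404 = 1.024331, so EAR = 0.024331 = 2.4331%.

2.4331%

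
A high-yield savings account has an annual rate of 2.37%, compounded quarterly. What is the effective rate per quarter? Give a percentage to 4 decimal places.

With a nominal annual rate compounded quarterly, the periodic rate is the nominal rate divided by 4.
i = 0.0237 / 4 = 0.0059250 = 0.5925%.

0.5925%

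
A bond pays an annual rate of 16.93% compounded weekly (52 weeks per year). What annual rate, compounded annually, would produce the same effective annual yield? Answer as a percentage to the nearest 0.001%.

18.415%

EAR = (1 + 0.1693/52)^52 − 1 = 0.184150.
Compounded annually, the equivalent nominal rate is the EAR itself: 18.415%.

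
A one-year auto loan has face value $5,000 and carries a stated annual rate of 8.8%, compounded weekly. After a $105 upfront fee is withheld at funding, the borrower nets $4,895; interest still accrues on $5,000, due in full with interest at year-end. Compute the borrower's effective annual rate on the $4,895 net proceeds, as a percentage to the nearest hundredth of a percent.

Amount owed after one year: 5,000 × (1 + 0.088/52)^52 = 5,000 × 1.091907 = $5,459.53.
Effective rate on net proceeds: 5,459.53 / 4,895 − 1 = 0.115329 = 11.53%.

11.53%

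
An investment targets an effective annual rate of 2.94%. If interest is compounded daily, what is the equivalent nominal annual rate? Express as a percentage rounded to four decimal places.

2.8977%

(1 + r/365)^365 − 1 = 0.0294, so 1 + r/365 = 1.0294^(1/365).
r/365 = 0.000079, so r = 0.028977 = 2.8977%.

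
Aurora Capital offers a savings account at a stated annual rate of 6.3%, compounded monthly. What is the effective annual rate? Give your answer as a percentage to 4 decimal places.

6.4851%

EAR = (1 + 0.063/12)^12 − 1.
= (1 + 0.005250)^12 − 1 = 1.064851 − 1 = 6.4851%.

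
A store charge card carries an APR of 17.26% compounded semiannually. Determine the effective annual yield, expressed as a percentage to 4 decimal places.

EAR = (1 + 0.1726/2)^2 − 1.
= (1 + 0.086300)^2 − 1 = 1.180048 − 1 = 18.0048%.

18.0048%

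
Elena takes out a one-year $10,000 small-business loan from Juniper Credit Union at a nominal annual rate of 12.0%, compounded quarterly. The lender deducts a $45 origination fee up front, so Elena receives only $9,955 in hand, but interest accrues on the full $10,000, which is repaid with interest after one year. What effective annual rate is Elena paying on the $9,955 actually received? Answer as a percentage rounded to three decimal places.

Amount owed after one year: 10,000 × (1 + 0.120/4)^4 = 10,000 × 1.125509 = $11,255.09.
Effective rate on net proceeds: 11,255.09 / 9,955 − 1 = 0.130596 = 13.060%.

13.060%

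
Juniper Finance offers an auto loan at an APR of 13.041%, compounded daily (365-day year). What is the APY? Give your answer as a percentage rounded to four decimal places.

EAR = (1 + 0.13041/365)^365 − 1.
= (1 + 0.000357)^365 − 1 = 1.139269 − 1 = 13.9269%.

13.9269%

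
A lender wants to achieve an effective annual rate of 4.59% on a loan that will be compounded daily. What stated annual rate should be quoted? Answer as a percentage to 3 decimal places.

(1 + r/365)^365 − 1 = 0.0459, so 1 + r/365 = 1.0459^(1/365).
r/365 = 0.000123, so r = 0.044881 = 4.488%.

4.488%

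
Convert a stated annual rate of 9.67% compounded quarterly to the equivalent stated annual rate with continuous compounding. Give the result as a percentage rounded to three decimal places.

EAR = (1 + 0.0967/4)^4 − 1 = 0.100263.
Equivalent continuous rate: r = ln(1 + 0.100263) = 0.095550 = 9.555%.

9.555%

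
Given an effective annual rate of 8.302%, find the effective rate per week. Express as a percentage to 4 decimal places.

0.1535%

The per-week rate i satisfies (1 + i)^52 = 1 + 0.08302.
i = 1.08302^(1/52) − 1 = 0.0015349 = 0.1535%.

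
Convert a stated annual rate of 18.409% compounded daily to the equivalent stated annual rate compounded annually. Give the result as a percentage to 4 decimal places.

EAR = (1 + 0.18409/365)^365 − 1 = 0.202068.
Compounded annually, the equivalent nominal rate is the EAR itself: 20.2068%.

20.2068%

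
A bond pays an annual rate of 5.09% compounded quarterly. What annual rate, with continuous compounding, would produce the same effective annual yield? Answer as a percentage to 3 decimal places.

5.058%

EAR = (1 + 0.0509/4)^4 − 1 = 0.051880.
Equivalent continuous rate: r = ln(1 + 0.051880) = 0.050579 = 5.058%.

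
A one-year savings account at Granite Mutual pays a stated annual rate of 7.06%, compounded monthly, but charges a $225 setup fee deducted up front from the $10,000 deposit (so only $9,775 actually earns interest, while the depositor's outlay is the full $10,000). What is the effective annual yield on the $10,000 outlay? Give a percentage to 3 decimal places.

Value after one year: 9,775 × (1 + 0.0706/12)^12 = 9,775 × 1.072930 = $10,487.89.
Effective yield on the $10,000 outlay: 10,487.89 / 10,000 − 1 = 0.048789 = 4.879%.

4.879%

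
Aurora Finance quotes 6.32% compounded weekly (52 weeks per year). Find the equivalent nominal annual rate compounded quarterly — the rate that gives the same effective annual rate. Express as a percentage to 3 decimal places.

6.366%

EAR = (1 + 0.0632/52)^52 − 1 = 0.065199.
Solve (1 + r/4)^4 = 1.065199: r/4 = 1.065199^(1/4) − 1 = 0.015916, so r = 0.063663 = 6.366%.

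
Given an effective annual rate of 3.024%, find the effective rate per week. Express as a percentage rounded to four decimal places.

The per-week rate i satisfies (1 + i)^52 = 1 + 0.03024.
i = 1.03024^(1/52) − 1 = 0.0005731 = 0.0573%.

0.0573%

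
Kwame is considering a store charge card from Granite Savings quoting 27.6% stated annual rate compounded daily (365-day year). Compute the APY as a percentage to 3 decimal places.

31.771%

EAR = (1 + 0.276/365)^365 − 1.
= (1 + 0.000756)^365 − 1 = 1.317710 − 1 = 31.771%.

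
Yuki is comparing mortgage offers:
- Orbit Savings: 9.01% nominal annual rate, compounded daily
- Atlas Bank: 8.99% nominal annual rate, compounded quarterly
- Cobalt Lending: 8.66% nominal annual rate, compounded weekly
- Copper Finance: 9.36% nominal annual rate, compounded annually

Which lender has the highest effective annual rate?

Orbit Savings: (1 + 0.0901/365)^365 − 1 = 9.427%
Atlas Bank: (1 + 0.0899/4)^4 − 1 = 9.298%
Cobalt Lending: (1 + 0.0866/52)^52 − 1 = 9.038%
Copper Finance: compounded annually, EAR = 9.360%
The highest effective annual rate is Orbit Savings at 9.427%.

Orbit Savings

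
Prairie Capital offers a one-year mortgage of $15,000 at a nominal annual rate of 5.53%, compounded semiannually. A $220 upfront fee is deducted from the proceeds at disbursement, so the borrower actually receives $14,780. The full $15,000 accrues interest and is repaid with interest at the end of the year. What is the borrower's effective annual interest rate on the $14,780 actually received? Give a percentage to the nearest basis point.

7.18%

Amount owed after one year: 15,000 × (1 + 0.0553/2)^2 = 15,000 × 1.056065 = $15,840.97.
Effective rate on net proceeds: 15,840.97 / 14,780 − 1 = 0.071784 = 7.18%.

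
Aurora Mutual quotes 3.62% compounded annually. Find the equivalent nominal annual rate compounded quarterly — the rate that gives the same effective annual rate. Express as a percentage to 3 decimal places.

Compounded annually, EAR = nominal = 0.036200.
Solve (1 + r/4)^4 = 1.036200: r/4 = 1.036200^(1/4) − 1 = 0.008930, so r = 0.035719 = 3.572%.

3.572%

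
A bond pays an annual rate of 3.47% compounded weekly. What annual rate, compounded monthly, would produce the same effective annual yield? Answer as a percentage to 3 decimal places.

EAR = (1 + 0.0347/52)^52 − 1 = 0.035297.
Solve (1 + r/12)^12 = 1.035297: r/12 = 1.035297^(1/12) − 1 = 0.002895, so r = 0.034739 = 3.474%.

3.474%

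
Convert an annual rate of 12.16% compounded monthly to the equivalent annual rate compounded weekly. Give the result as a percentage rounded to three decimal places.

EAR = (1 + 0.1216/12)^12 − 1 = 0.128611.
Solve (1 + r/52)^52 = 1.128611: r/52 = 1.128611^(1/52) − 1 = 0.002329, so r = 0.121129 = 12.113%.

12.113%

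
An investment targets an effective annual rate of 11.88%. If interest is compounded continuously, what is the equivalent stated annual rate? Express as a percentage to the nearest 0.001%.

Continuous: nominal r satisfies e^r − 1 = 0.1188.
r = ln(1 + 0.1188) = ln(1.1188) = 0.112257 = 11.226%.

11.226%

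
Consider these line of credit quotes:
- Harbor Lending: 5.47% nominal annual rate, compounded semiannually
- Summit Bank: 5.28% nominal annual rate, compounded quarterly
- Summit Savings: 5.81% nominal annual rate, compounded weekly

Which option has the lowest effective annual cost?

Summit Bank

Harbor Lending: (1 + 0.0547/2)^2 − 1 = 5.545%
Summit Bank: (1 + 0.0528/4)^4 − 1 = 5.385%
Summit Savings: (1 + 0.0581/52)^52 − 1 = 5.979%
The lowest effective annual rate is Summit Bank at 5.385%.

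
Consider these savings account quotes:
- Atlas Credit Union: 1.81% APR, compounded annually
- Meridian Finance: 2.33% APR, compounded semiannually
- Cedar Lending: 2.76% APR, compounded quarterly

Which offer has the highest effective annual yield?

Cedar Lending

Atlas Credit Union: compounded annually, EAR = 1.810%
Meridian Finance: (1 + 0.0233/2)^2 − 1 = 2.344%
Cedar Lending: (1 + 0.0276/4)^4 − 1 = 2.789%
The highest effective annual rate is Cedar Lending at 2.789%.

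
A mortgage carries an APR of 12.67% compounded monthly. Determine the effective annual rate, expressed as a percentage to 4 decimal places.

EAR = (1 + 0.1267/12)^12 − 1.
= 1.134323 − 1 = 13.4323%.

13.4323%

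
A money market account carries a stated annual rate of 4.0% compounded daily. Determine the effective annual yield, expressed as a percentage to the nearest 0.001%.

4.081%

EAR = (1 + 0.040/365)^365 − 1.
= (1 + 0.000110)^365 − 1 = 1.040808 − 1 = 4.081%.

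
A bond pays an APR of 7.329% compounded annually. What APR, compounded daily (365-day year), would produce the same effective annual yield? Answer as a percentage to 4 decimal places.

Compounded annually, EAR = nominal = 0.073290.
Solve (1 + r/365)^365 = 1.073290: r/365 = 1.073290^(1/365) − 1 = 0.000194, so r = 0.070736 = 7.0736%.

7.0736%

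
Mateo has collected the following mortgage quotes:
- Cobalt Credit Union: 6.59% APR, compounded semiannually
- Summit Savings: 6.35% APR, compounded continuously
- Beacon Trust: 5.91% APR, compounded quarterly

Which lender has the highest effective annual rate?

Cobalt Credit Union: (1 + 0.0659/2)^2 − 1 = 6.699%
Summit Savings: e^0.0635 − 1 = 6.556%
Beacon Trust: (1 + 0.0591/4)^4 − 1 = 6.042%
The highest effective annual rate is Cobalt Credit Union at 6.699%.

Cobalt Credit Union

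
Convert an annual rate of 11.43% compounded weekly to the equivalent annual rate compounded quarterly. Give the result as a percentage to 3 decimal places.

11.582%

EAR = (1 + 0.1143/52)^52 − 1 = 0.120948.
Solve (1 + r/4)^4 = 1.120948: r/4 = 1.120948^(1/4) − 1 = 0.028955, so r = 0.115820 = 11.582%.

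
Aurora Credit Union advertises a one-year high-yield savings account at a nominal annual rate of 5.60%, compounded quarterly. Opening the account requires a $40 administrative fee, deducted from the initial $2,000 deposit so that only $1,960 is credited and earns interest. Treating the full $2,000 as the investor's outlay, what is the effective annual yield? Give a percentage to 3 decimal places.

Value after one year: 1,960 × (1 + 0.0560/4)^4 = 1,960 × 1.057187 = $2,072.09.
Effective yield on the $2,000 outlay: 2,072.09 / 2,000 − 1 = 0.036043 = 3.604%.

3.604%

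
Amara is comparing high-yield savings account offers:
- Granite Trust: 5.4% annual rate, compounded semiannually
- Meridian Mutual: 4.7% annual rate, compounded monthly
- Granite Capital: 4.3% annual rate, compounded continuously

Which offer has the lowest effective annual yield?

Granite Capital

Granite Trust: (1 + 0.054/2)^2 − 1 = 5.473%
Meridian Mutual: (1 + 0.047/12)^12 − 1 = 4.803%
Granite Capital: e^0.043 − 1 = 4.394%
The lowest effective annual rate is Granite Capital at 4.394%.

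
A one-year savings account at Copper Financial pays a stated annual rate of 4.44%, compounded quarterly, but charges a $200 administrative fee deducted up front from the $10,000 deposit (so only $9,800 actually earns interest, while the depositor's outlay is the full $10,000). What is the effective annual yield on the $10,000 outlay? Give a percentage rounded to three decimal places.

Value after one year: 9,800 × (1 + 0.0444/4)^4 = 9,800 × 1.045145 = $10,242.42.
Effective yield on the $10,000 outlay: 10,242.42 / 10,000 − 1 = 0.024242 = 2.424%.

2.424%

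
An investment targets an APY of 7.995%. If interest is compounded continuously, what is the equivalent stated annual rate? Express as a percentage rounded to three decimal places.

Continuous: nominal r satisfies e^r − 1 = 0.07995.
r = ln(1 + 0.07995) = ln(1.07995) = 0.076915 = 7.691%.

7.691%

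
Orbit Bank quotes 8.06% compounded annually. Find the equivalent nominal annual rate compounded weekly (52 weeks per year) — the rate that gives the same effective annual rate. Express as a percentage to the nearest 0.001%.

Compounded annually, EAR = nominal = 0.080600.
Solve (1 + r/52)^52 = 1.080600: r/52 = 1.080600^(1/52) − 1 = 0.001492, so r = 0.077574 = 7.757%.

7.757%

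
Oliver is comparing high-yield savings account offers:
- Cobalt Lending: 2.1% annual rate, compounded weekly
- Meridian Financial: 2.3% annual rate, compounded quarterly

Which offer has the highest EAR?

Cobalt Lending: (1 + 0.021/52)^52 − 1 = 2.122%
Meridian Financial: (1 + 0.023/4)^4 − 1 = 2.320%
The highest effective annual rate is Meridian Financial at 2.320%.

Meridian Financial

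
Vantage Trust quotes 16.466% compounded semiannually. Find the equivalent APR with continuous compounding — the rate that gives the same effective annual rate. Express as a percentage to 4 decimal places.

EAR = (1 + 0.16466/2)^2 − 1 = 0.171438.
Equivalent continuous rate: r = ln(1 + 0.171438) = 0.158232 = 15.8232%.

15.8232%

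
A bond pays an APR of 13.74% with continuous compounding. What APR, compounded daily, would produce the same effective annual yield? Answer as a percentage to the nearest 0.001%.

13.743%

EAR under continuous compounding: e^0.1374 − 1 = 0.147287.
Solve (1 + r/365)^365 = 1.147287: r/365 = 1.147287^(1/365) − 1 = 0.000377, so r = 0.137426 = 13.743%.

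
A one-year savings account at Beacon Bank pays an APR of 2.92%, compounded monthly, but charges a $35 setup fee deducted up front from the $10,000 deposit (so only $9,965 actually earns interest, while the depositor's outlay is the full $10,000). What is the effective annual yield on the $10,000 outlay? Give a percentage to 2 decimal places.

2.60%

Value after one year: 9,965 × (1 + 0.0292/12)^12 = 9,965 × 1.029594 = $10,259.90.
Effective yield on the $10,000 outlay: 10,259.90 / 10,000 − 1 = 0.025990 = 2.60%.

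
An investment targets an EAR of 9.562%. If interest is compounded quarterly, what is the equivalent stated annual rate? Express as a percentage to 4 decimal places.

(1 + r/4)^4 − 1 = 0.09562, so 1 + r/4 = 1.09562^(1/4).
r/4 = 0.023093, so r = 0.092371 = 9.2371%.

9.2371%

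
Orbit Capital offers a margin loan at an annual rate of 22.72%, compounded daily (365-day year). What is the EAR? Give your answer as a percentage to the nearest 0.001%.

25.499%

EAR = (1 + 0.2272/365)^365 − 1.
= 1.254992 − 1 = 25.499%.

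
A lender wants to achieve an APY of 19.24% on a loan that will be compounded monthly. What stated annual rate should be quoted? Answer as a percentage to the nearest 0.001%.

17.726%

(1 + r/12)^12 − 1 = 0.1924, so 1 + r/12 = 1.1924^(1/12).
r/12 = 0.014772, so r = 0.177265 = 17.726%.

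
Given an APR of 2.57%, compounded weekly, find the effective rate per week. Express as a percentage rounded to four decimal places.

0.0494%

With a nominal annual rate compounded weekly, the periodic rate is the nominal rate divided by 52.
i = 0.0257 / 52 = 0.0004942 = 0.0494%.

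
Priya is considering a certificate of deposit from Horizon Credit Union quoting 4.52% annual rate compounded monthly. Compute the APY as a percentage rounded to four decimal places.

4.6148%

EAR = (1 + 0.0452/12)^12 − 1.
= (1 + 0.003767)^12 − 1 = 1.046148 − 1 = 4.6148%.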